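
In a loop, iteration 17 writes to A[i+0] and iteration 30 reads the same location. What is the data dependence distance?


Distance = read iteration - write iteration
= 30 - 17 = 13

13


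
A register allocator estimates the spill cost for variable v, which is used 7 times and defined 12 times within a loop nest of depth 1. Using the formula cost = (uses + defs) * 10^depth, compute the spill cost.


uses + defs = 7 + 12 = 19
10^1 = 10
Spill cost = 19 * 10 = 190

190


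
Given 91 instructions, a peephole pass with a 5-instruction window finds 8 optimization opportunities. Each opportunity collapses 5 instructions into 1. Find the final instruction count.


Each match removes 4 instructions.
Total removed = 8 * 4 = 32
Remaining = 91 - 32 = 59

59


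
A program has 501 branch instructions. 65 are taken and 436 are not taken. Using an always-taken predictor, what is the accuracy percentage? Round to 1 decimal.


Predictor: always-taken
Correct predictions = 65
Accuracy = 65 / 501 * 100 = 13.0%

13.0


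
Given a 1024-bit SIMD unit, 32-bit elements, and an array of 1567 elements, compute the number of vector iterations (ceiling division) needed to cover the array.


Width = 1024 / 32 = 32 elements per vector op
Iterations = ceil(1567 / 32) = 49

49


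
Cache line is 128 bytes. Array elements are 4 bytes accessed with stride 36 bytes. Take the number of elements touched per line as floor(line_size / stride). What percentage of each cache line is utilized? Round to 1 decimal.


Elements per cache line = floor(128 / 36) = 3
Bytes used = 3 * 4 = 12
Utilization = 12 / 128 * 100 = 9.4%

9.4


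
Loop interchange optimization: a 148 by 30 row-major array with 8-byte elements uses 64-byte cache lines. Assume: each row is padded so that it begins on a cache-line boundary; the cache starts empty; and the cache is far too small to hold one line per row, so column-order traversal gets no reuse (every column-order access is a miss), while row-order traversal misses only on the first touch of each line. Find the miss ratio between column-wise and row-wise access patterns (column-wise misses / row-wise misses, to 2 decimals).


Each row occupies 30 * 8 = 240 bytes and starts on a line boundary, so it spans ceil(240 / 64) = 4 cache lines.
Row-major traversal misses (one per line touched): 148 * ceil(30 * 8 / 64) = 592
Column-major traversal misses (no reuse, every access misses): 148 * 30 = 4440
Ratio = 4440 / 592 = 7.5

7.5


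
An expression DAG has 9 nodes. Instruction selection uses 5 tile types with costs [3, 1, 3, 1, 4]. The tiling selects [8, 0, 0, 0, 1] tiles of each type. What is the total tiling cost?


Total cost = sum(count_i * cost_i)
= 8*3 + 0*1 + 0*3 + 0*1 + 1*4
= 28

28


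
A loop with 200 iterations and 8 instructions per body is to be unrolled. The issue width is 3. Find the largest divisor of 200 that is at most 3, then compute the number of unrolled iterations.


Largest divisor of 200 <= 3 is 2
New iterations = 200 / 2 = 100

100


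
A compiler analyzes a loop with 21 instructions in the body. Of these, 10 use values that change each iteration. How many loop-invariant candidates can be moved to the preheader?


Invariant candidates = total - loop-dependent
= 21 - 10 = 11

11


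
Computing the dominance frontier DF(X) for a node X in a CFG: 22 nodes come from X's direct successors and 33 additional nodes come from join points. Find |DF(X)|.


DF(X) = direct successor contributions + join point contributions
= 22 + 33 = 55

55


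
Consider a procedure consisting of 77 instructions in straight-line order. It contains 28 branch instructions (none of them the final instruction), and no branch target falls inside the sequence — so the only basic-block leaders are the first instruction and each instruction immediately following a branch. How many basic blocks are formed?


With no in-sequence branch targets, the leaders are the first instruction plus the instruction after each branch.
Number of basic blocks = branches + 1
= 28 + 1 = 29

29


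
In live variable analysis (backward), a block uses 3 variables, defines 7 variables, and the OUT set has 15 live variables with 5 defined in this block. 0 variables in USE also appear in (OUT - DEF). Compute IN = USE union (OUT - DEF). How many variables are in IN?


OUT - DEF: 15 - 5 = 10
|IN| = |USE| + |OUT - DEF| - |USE ∩ (OUT - DEF)| = 3 + 10 - 0 = 13

13


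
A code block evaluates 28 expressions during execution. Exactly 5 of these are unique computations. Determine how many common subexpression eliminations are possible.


CSE count = total expressions - unique expressions
= 28 - 5 = 23

23


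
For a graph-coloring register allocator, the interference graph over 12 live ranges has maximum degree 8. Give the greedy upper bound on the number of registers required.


Greedy coloring never needs more than (max_degree + 1) colors: when coloring a vertex, at most max_degree neighbors are already colored.
Upper bound = 8 + 1 = 9

9


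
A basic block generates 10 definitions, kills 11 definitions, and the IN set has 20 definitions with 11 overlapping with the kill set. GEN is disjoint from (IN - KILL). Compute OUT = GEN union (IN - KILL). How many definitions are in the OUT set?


IN - KILL: 20 - 11 = 9 surviving definitions
OUT = GEN + surviving = 10 + 9 = 19

19


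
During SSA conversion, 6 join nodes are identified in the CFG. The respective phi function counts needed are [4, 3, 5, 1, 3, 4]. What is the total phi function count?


Total phi functions = sum of phi functions at each join node
= 4 + 3 + 5 + 1 + 3 + 4 = 20

20


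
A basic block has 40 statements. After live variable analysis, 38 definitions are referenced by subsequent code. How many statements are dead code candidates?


Dead code = total statements - live definitions
= 40 - 38 = 2

2


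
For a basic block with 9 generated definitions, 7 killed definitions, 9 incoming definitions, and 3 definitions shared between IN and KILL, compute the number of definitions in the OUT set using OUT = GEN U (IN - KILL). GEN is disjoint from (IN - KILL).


IN - KILL: 9 - 3 = 6 surviving definitions
OUT = GEN + surviving = 9 + 6 = 15

15


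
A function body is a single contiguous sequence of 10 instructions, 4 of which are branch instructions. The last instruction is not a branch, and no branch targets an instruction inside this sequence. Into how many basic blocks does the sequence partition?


With no in-sequence branch targets, the leaders are the first instruction plus the instruction after each branch.
Number of basic blocks = branches + 1
= 4 + 1 = 5

5


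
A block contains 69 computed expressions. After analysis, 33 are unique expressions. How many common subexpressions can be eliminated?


CSE count = total expressions - unique expressions
= 69 - 33 = 36

36


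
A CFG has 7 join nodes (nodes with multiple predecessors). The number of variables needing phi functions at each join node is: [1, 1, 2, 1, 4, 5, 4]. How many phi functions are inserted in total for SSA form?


Total phi functions = sum of phi functions at each join node
= 1 + 1 + 2 + 1 + 4 + 5 + 4 = 18

18


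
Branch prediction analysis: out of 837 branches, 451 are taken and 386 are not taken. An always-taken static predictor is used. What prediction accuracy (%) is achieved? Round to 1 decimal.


Predictor: always-taken
Correct predictions = 451
Accuracy = 451 / 837 * 100 = 53.9%

53.9


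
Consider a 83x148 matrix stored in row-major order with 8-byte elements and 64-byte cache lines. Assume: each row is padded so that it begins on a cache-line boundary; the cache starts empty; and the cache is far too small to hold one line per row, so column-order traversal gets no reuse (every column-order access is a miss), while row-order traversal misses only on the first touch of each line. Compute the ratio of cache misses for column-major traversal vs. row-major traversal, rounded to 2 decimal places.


Each row occupies 148 * 8 = 1184 bytes and starts on a line boundary, so it spans ceil(1184 / 64) = 19 cache lines.
Row-major traversal misses (one per line touched): 83 * ceil(148 * 8 / 64) = 1577
Column-major traversal misses (no reuse, every access misses): 83 * 148 = 12284
Ratio = 12284 / 1577 = 7.79

7.79


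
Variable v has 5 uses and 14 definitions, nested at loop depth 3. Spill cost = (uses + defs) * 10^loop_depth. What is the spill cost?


uses + defs = 5 + 14 = 19
10^3 = 1000
Spill cost = 19 * 1000 = 19000

19000


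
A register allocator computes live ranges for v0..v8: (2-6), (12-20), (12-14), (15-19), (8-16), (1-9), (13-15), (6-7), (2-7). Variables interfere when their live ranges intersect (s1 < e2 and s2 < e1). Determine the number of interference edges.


Check all pairs for overlapping intervals.
Two intervals (s1,e1) and (s2,e2) overlap if s1 < e2 and s2 < e1.
v0 (2-6) vs v1..v8: overlaps v5, v8 -> 2
v1 (12-20) vs v2..v8: overlaps v2, v3, v4, v6 -> 4
v2 (12-14) vs v3..v8: overlaps v4, v6 -> 2
v3 (15-19) vs v4..v8: overlaps v4 -> 1
v4 (8-16) vs v5..v8: overlaps v5, v6 -> 2
v5 (1-9) vs v6..v8: overlaps v7, v8 -> 2
v6 (13-15) vs v7..v8: overlaps none -> 0
v7 (6-7) vs v8: overlaps v8 -> 1
Total overlapping pairs = 2 + 4 + 2 + 1 + 2 + 2 + 0 + 1 = 14

14


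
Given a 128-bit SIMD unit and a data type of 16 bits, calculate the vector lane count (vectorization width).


Width = SIMD bits / data type bits
= 128 / 16 = 8

8


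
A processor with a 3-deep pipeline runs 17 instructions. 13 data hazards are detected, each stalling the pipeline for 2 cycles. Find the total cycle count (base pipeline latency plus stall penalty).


Base cycles = 3 + 17 - 1 = 19
Total stalls = 13 * 2 = 26
Total = 19 + 26 = 45

45


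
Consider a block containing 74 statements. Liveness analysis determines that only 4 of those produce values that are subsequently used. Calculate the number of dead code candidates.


Dead code = total statements - live definitions
= 74 - 4 = 70

70


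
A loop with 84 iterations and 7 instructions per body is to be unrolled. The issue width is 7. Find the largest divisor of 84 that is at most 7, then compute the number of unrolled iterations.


Largest divisor of 84 <= 7 is 7
New iterations = 84 / 7 = 12

12


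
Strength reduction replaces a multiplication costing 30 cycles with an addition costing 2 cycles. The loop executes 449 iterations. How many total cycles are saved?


Per-iteration saving = 30 - 2 = 28
Total saved = 449 * 28 = 12572

12572


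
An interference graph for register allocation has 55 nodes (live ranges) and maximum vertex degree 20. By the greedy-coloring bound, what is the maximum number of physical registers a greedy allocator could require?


Greedy coloring never needs more than (max_degree + 1) colors: when coloring a vertex, at most max_degree neighbors are already colored.
Upper bound = 20 + 1 = 21

21


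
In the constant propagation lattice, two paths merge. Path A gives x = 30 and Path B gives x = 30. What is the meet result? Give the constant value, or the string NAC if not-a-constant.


Meet operation: if both paths give the same constant, result is that constant; if they differ, result is NAC (not-a-constant).
Path A: 30, Path B: 30 -> equal
Result: constant -> 30

30


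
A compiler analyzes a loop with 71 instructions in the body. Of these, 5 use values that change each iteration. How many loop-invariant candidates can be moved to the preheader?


Invariant candidates = total - loop-dependent
= 71 - 5 = 66

66


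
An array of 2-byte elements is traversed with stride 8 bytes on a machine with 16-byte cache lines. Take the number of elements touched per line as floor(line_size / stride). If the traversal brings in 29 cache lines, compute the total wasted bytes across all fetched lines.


Elements per line = floor(16 / 8) = 2
Bytes used per line = 2 * 2 = 4
Wasted per line = 16 - 4 = 12
Total wasted = 12 * 29 = 348

348


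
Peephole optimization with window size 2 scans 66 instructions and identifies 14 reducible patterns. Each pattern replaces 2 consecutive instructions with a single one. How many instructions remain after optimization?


Each match removes 1 instructions.
Total removed = 14 * 1 = 14
Remaining = 66 - 14 = 52

52


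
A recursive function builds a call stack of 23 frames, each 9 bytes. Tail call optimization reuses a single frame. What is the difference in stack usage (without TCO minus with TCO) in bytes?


Without TCO: 23 * 9 = 207 bytes
With TCO: reuse 1 frame = 9 bytes
Savings = 207 - 9 = 198

198


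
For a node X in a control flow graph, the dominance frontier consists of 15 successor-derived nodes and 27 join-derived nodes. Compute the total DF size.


DF(X) = direct successor contributions + join point contributions
= 15 + 27 = 42

42


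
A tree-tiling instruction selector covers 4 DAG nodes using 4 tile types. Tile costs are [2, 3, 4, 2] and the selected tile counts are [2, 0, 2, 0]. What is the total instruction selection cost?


Total cost = sum(count_i * cost_i)
= 2*2 + 0*3 + 2*4 + 0*2
= 12

12


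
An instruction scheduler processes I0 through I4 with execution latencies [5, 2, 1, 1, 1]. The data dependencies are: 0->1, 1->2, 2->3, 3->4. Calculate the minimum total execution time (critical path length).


Compute longest path through dependency graph: dist(Ik) = max over predecessors of dist + latency(Ik).
dist(I0) = latency 5 = 5
dist(I1) = dist(I0) + 2 = 5 + 2 = 7
dist(I2) = dist(I1) + 1 = 7 + 1 = 8
dist(I3) = dist(I2) + 1 = 8 + 1 = 9
dist(I4) = dist(I3) + 1 = 9 + 1 = 10
Critical path = max dist = 10

10


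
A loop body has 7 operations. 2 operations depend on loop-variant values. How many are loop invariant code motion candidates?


Invariant candidates = total - loop-dependent
= 7 - 2 = 5

5


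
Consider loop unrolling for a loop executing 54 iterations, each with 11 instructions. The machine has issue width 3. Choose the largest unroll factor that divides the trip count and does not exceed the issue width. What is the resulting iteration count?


Largest divisor of 54 <= 3 is 3
New iterations = 54 / 3 = 18

18


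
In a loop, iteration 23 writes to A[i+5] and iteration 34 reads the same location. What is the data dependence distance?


Distance = read iteration - write iteration
= 34 - 23 = 11

11


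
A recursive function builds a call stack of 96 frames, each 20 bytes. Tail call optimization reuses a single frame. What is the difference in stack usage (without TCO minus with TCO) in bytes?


Without TCO: 96 * 20 = 1920 bytes
With TCO: reuse 1 frame = 20 bytes
Savings = 1920 - 20 = 1900

1900


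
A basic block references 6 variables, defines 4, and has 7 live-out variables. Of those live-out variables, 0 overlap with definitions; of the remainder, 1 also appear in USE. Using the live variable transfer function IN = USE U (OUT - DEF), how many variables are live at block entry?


OUT - DEF: 7 - 0 = 7
|IN| = |USE| + |OUT - DEF| - |USE ∩ (OUT - DEF)| = 6 + 7 - 1 = 12

12


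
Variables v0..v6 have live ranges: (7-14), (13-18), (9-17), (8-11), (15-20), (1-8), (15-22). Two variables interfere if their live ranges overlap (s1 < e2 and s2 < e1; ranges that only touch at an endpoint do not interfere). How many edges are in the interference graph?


Check all pairs for overlapping intervals.
Two intervals (s1,e1) and (s2,e2) overlap if s1 < e2 and s2 < e1.
v0 (7-14) vs v1..v6: overlaps v1, v2, v3, v5 -> 4
v1 (13-18) vs v2..v6: overlaps v2, v4, v6 -> 3
v2 (9-17) vs v3..v6: overlaps v3, v4, v6 -> 3
v3 (8-11) vs v4..v6: overlaps none -> 0
v4 (15-20) vs v5..v6: overlaps v6 -> 1
v5 (1-8) vs v6: overlaps none -> 0
Total overlapping pairs = 4 + 3 + 3 + 0 + 1 + 0 = 11

11


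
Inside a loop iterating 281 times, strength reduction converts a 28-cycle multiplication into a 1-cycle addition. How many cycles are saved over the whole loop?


Per-iteration saving = 28 - 1 = 27
Total saved = 281 * 27 = 7587

7587


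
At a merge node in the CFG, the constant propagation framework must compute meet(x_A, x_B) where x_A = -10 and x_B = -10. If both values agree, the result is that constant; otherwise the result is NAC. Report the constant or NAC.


Meet operation: if both paths give the same constant, result is that constant; if they differ, result is NAC (not-a-constant).
Path A: -10, Path B: -10 -> equal
Result: constant -> -10

-10


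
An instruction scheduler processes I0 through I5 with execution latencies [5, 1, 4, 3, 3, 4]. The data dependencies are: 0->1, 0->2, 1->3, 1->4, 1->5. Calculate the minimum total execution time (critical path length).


Compute longest path through dependency graph: dist(Ik) = max over predecessors of dist + latency(Ik).
dist(I0) = latency 5 = 5
dist(I1) = dist(I0) + 1 = 5 + 1 = 6
dist(I2) = dist(I0) + 4 = 5 + 4 = 9
dist(I3) = dist(I1) + 3 = 6 + 3 = 9
dist(I4) = dist(I1) + 3 = 6 + 3 = 9
dist(I5) = dist(I1) + 4 = 6 + 4 = 10
Critical path = max dist = 10

10


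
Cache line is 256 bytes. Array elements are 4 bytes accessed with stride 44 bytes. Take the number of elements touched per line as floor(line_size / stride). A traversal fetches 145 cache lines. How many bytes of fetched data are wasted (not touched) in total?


Elements per line = floor(256 / 44) = 5
Bytes used per line = 5 * 4 = 20
Wasted per line = 256 - 20 = 236
Total wasted = 236 * 145 = 34220

34220


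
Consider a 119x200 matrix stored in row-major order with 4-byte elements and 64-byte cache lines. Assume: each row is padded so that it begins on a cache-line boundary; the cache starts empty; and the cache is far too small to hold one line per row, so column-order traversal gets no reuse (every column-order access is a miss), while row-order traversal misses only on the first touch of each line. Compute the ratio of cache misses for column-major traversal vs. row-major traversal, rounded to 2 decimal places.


Each row occupies 200 * 4 = 800 bytes and starts on a line boundary, so it spans ceil(800 / 64) = 13 cache lines.
Row-major traversal misses (one per line touched): 119 * ceil(200 * 4 / 64) = 1547
Column-major traversal misses (no reuse, every access misses): 119 * 200 = 23800
Ratio = 23800 / 1547 = 15.38

15.38


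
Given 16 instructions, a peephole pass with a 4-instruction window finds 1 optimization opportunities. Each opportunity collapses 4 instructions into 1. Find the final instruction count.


Each match removes 3 instructions.
Total removed = 1 * 3 = 3
Remaining = 16 - 3 = 13

13


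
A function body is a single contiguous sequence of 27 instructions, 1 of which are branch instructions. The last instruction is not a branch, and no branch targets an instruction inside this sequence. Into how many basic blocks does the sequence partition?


With no in-sequence branch targets, the leaders are the first instruction plus the instruction after each branch.
Number of basic blocks = branches + 1
= 1 + 1 = 2

2


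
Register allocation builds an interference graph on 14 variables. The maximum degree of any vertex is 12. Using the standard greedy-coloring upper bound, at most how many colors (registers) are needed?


Greedy coloring never needs more than (max_degree + 1) colors: when coloring a vertex, at most max_degree neighbors are already colored.
Upper bound = 12 + 1 = 13

13


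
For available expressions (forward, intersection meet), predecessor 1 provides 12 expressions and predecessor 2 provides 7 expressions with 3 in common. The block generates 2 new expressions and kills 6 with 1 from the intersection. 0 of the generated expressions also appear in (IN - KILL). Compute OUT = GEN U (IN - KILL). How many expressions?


IN = intersection of predecessors = 3
IN - KILL = 3 - 1 = 2
|OUT| = |GEN| + |IN - KILL| - |GEN ∩ (IN - KILL)| = 2 + 2 - 0 = 4

4


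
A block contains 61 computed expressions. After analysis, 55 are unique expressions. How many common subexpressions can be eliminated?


CSE count = total expressions - unique expressions
= 61 - 55 = 6

6


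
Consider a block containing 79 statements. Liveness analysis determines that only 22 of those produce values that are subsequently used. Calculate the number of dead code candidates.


Dead code = total statements - live definitions
= 79 - 22 = 57

57


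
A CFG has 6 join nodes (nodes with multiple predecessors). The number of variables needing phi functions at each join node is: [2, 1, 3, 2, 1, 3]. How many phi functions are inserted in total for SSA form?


Total phi functions = sum of phi functions at each join node
= 2 + 1 + 3 + 2 + 1 + 3 = 12

12


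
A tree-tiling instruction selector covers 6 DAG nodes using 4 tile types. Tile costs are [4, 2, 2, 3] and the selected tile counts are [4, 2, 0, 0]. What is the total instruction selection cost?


Total cost = sum(count_i * cost_i)
= 4*4 + 2*2 + 0*2 + 0*3
= 20

20


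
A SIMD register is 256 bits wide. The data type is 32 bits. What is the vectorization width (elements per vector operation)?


Width = SIMD bits / data type bits
= 256 / 32 = 8

8


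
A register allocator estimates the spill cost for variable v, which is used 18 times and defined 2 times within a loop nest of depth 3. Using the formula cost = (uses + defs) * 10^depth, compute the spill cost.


uses + defs = 18 + 2 = 20
10^3 = 1000
Spill cost = 20 * 1000 = 20000

20000


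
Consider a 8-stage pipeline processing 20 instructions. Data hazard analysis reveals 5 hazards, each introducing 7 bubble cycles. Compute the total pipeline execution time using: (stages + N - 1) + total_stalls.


Base cycles = 8 + 20 - 1 = 27
Total stalls = 5 * 7 = 35
Total = 27 + 35 = 62

62


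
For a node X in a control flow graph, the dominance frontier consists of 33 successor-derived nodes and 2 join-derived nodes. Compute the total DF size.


DF(X) = direct successor contributions + join point contributions
= 33 + 2 = 35

35


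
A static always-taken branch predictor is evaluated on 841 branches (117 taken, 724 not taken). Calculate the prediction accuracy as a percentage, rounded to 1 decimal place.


Predictor: always-taken
Correct predictions = 117
Accuracy = 117 / 841 * 100 = 13.9%

13.9


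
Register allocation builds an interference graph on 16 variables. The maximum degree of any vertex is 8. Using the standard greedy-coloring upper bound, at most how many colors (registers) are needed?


Greedy coloring never needs more than (max_degree + 1) colors: when coloring a vertex, at most max_degree neighbors are already colored.
Upper bound = 8 + 1 = 9

9


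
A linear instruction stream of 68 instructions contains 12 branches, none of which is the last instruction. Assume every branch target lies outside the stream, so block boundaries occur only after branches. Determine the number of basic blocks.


With no in-sequence branch targets, the leaders are the first instruction plus the instruction after each branch.
Number of basic blocks = branches + 1
= 12 + 1 = 13

13


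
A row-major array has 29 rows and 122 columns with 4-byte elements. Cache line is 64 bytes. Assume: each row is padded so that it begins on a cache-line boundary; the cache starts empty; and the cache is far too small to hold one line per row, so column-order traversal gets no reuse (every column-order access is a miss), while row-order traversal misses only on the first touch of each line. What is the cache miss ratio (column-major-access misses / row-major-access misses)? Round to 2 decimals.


Each row occupies 122 * 4 = 488 bytes and starts on a line boundary, so it spans ceil(488 / 64) = 8 cache lines.
Row-major traversal misses (one per line touched): 29 * ceil(122 * 4 / 64) = 232
Column-major traversal misses (no reuse, every access misses): 29 * 122 = 3538
Ratio = 3538 / 232 = 15.25

15.25


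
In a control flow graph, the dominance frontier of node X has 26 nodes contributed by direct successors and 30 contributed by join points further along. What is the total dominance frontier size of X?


DF(X) = direct successor contributions + join point contributions
= 26 + 30 = 56

56


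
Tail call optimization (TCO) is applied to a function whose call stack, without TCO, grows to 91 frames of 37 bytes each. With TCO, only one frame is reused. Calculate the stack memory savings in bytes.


Without TCO: 91 * 37 = 3367 bytes
With TCO: reuse 1 frame = 37 bytes
Savings = 3367 - 37 = 3330

3330


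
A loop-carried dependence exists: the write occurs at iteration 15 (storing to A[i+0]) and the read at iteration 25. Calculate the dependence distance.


Distance = read iteration - write iteration
= 25 - 15 = 10

10


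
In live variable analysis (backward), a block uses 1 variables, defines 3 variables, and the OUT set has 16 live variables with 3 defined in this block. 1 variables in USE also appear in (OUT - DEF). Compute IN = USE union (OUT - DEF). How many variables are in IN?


OUT - DEF: 16 - 3 = 13
|IN| = |USE| + |OUT - DEF| - |USE ∩ (OUT - DEF)| = 1 + 13 - 1 = 13

13


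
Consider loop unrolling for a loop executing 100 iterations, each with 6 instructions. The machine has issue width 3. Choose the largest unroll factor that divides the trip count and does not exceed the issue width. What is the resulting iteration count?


Largest divisor of 100 <= 3 is 2
New iterations = 100 / 2 = 50

50


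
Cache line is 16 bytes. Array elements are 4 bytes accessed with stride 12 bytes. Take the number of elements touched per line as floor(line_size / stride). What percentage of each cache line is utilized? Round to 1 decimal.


Elements per cache line = floor(16 / 12) = 1
Bytes used = 1 * 4 = 4
Utilization = 4 / 16 * 100 = 25.0%

25.0


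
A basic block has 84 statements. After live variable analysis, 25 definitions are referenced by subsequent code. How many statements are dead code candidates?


Dead code = total statements - live definitions
= 84 - 25 = 59

59


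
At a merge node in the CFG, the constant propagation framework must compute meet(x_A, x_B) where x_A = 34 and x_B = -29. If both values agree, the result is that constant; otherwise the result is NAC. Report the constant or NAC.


Meet operation: if both paths give the same constant, result is that constant; if they differ, result is NAC (not-a-constant).
Path A: 34, Path B: -29 -> differ
Result: not-a-constant -> NAC

NAC


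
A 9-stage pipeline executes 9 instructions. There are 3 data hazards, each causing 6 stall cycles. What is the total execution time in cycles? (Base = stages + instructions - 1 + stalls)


Base cycles = 9 + 9 - 1 = 17
Total stalls = 3 * 6 = 18
Total = 17 + 18 = 35

35


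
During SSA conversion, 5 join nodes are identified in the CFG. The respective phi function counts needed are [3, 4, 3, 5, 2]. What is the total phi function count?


Total phi functions = sum of phi functions at each join node
= 3 + 4 + 3 + 5 + 2 = 17

17


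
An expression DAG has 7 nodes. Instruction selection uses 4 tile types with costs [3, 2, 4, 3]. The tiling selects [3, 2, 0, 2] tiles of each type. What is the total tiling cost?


Total cost = sum(count_i * cost_i)
= 3*3 + 2*2 + 0*4 + 2*3
= 19

19


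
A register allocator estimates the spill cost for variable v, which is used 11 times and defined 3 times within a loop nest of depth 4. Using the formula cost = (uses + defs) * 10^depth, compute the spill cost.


uses + defs = 11 + 3 = 14
10^4 = 10000
Spill cost = 14 * 10000 = 140000

140000


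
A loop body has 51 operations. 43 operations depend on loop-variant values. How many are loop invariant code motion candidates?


Invariant candidates = total - loop-dependent
= 51 - 43 = 8

8


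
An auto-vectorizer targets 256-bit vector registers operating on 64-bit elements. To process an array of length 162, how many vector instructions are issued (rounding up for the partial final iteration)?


Width = 256 / 64 = 4 elements per vector op
Iterations = ceil(162 / 4) = 41

41


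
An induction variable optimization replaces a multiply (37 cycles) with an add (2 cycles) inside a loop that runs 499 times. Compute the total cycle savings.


Per-iteration saving = 37 - 2 = 35
Total saved = 499 * 35 = 17465

17465


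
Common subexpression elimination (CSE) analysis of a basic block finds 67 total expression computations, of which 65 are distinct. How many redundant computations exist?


CSE count = total expressions - unique expressions
= 67 - 65 = 2

2


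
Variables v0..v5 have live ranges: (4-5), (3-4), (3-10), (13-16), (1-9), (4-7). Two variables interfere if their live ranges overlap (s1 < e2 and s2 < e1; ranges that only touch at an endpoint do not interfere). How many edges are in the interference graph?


Check all pairs for overlapping intervals.
Two intervals (s1,e1) and (s2,e2) overlap if s1 < e2 and s2 < e1.
v0 (4-5) vs v1..v5: overlaps v2, v4, v5 -> 3
v1 (3-4) vs v2..v5: overlaps v2, v4 -> 2
v2 (3-10) vs v3..v5: overlaps v4, v5 -> 2
v3 (13-16) vs v4..v5: overlaps none -> 0
v4 (1-9) vs v5: overlaps v5 -> 1
Total overlapping pairs = 3 + 2 + 2 + 0 + 1 = 8

8


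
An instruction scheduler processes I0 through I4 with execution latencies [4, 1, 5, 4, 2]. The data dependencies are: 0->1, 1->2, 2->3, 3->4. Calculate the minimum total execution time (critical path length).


Compute longest path through dependency graph: dist(Ik) = max over predecessors of dist + latency(Ik).
dist(I0) = latency 4 = 4
dist(I1) = dist(I0) + 1 = 4 + 1 = 5
dist(I2) = dist(I1) + 5 = 5 + 5 = 10
dist(I3) = dist(I2) + 4 = 10 + 4 = 14
dist(I4) = dist(I3) + 2 = 14 + 2 = 16
Critical path = max dist = 16

16


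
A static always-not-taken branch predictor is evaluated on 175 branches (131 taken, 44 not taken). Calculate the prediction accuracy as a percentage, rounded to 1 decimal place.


Predictor: always-not-taken
Correct predictions = 44
Accuracy = 44 / 175 * 100 = 25.1%

25.1


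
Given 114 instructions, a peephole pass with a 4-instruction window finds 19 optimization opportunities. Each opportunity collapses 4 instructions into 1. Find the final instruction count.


Each match removes 3 instructions.
Total removed = 19 * 3 = 57
Remaining = 114 - 57 = 57

57


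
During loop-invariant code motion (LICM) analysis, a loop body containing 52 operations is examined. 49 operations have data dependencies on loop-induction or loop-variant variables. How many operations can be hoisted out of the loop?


Invariant candidates = total - loop-dependent
= 52 - 49 = 3

3


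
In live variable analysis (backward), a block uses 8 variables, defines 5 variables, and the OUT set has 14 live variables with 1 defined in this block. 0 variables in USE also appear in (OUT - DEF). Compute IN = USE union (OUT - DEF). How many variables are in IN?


OUT - DEF: 14 - 1 = 13
|IN| = |USE| + |OUT - DEF| - |USE ∩ (OUT - DEF)| = 8 + 13 - 0 = 21

21


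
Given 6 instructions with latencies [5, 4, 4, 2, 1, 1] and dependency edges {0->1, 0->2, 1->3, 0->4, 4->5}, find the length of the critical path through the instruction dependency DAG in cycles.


Compute longest path through dependency graph: dist(Ik) = max over predecessors of dist + latency(Ik).
dist(I0) = latency 5 = 5
dist(I1) = dist(I0) + 4 = 5 + 4 = 9
dist(I2) = dist(I0) + 4 = 5 + 4 = 9
dist(I3) = dist(I1) + 2 = 9 + 2 = 11
dist(I4) = dist(I0) + 1 = 5 + 1 = 6
dist(I5) = dist(I4) + 1 = 6 + 1 = 7
Critical path = max dist = 11

11


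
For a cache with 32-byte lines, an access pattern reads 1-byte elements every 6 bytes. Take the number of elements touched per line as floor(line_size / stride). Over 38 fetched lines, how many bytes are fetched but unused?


Elements per line = floor(32 / 6) = 5
Bytes used per line = 5 * 1 = 5
Wasted per line = 32 - 5 = 27
Total wasted = 27 * 38 = 1026

1026


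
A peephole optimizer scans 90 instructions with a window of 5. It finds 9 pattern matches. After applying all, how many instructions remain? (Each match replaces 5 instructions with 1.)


Each match removes 4 instructions.
Total removed = 9 * 4 = 36
Remaining = 90 - 36 = 54

54


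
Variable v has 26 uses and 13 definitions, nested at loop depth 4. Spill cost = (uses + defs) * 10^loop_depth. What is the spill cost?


uses + defs = 26 + 13 = 39
10^4 = 10000
Spill cost = 39 * 10000 = 390000

390000


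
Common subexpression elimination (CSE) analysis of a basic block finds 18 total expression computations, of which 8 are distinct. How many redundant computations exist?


CSE count = total expressions - unique expressions
= 18 - 8 = 10

10


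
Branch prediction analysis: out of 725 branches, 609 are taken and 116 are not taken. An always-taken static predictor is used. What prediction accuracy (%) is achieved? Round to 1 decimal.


Predictor: always-taken
Correct predictions = 609
Accuracy = 609 / 725 * 100 = 84.0%

84.0


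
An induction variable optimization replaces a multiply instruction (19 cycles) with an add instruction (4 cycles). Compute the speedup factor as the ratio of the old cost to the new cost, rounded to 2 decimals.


Ratio = mult_cost / add_cost = 19 / 4 = 4.75

4.75


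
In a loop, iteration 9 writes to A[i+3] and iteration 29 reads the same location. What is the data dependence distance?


Distance = read iteration - write iteration
= 29 - 9 = 20

20


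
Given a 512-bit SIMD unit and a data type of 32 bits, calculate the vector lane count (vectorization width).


Width = SIMD bits / data type bits
= 512 / 32 = 16

16


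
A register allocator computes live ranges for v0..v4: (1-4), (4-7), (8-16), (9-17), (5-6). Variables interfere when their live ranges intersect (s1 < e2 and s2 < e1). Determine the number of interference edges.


Check all pairs for overlapping intervals.
Two intervals (s1,e1) and (s2,e2) overlap if s1 < e2 and s2 < e1.
v0 (1-4) vs v1..v4: overlaps none -> 0
v1 (4-7) vs v2..v4: overlaps v4 -> 1
v2 (8-16) vs v3..v4: overlaps v3 -> 1
v3 (9-17) vs v4: overlaps none -> 0
Total overlapping pairs = 0 + 1 + 1 + 0 = 2

2


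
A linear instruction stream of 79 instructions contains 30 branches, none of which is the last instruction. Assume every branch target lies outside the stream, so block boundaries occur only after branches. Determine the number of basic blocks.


With no in-sequence branch targets, the leaders are the first instruction plus the instruction after each branch.
Number of basic blocks = branches + 1
= 30 + 1 = 31

31


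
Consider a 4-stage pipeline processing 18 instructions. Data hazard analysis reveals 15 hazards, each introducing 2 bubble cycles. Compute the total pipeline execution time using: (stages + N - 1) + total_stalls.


Base cycles = 4 + 18 - 1 = 21
Total stalls = 15 * 2 = 30
Total = 21 + 30 = 51

51


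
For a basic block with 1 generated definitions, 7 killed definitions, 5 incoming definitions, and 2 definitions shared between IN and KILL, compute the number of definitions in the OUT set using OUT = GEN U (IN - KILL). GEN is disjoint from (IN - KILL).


IN - KILL: 5 - 2 = 3 surviving definitions
OUT = GEN + surviving = 1 + 3 = 4

4


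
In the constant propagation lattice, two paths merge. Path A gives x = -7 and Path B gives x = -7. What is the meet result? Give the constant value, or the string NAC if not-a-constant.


Meet operation: if both paths give the same constant, result is that constant; if they differ, result is NAC (not-a-constant).
Path A: -7, Path B: -7 -> equal
Result: constant -> -7

-7


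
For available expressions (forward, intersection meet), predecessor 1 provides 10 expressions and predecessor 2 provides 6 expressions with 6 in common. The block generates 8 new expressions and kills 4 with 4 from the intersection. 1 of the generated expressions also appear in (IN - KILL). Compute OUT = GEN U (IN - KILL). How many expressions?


IN = intersection of predecessors = 6
IN - KILL = 6 - 4 = 2
|OUT| = |GEN| + |IN - KILL| - |GEN ∩ (IN - KILL)| = 8 + 2 - 1 = 9

9


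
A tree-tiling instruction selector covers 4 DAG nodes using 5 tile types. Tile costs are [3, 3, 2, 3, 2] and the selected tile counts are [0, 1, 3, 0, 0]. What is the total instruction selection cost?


Total cost = sum(count_i * cost_i)
= 0*3 + 1*3 + 3*2 + 0*3 + 0*2
= 9

9


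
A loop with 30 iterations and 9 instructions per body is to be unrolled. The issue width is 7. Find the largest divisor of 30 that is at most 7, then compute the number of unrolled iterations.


Largest divisor of 30 <= 7 is 6
New iterations = 30 / 6 = 5

5


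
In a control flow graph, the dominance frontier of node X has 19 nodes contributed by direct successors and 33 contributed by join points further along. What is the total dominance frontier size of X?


DF(X) = direct successor contributions + join point contributions
= 19 + 33 = 52

52


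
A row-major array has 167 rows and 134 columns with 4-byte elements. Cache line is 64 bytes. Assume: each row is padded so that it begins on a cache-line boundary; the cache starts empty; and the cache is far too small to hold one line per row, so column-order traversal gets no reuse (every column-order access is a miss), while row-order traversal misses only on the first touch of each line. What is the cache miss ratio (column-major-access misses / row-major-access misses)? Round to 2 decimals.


Each row occupies 134 * 4 = 536 bytes and starts on a line boundary, so it spans ceil(536 / 64) = 9 cache lines.
Row-major traversal misses (one per line touched): 167 * ceil(134 * 4 / 64) = 1503
Column-major traversal misses (no reuse, every access misses): 167 * 134 = 22378
Ratio = 22378 / 1503 = 14.89

14.89


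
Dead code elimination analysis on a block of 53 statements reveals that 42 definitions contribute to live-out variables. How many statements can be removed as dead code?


Dead code = total statements - live definitions
= 53 - 42 = 11

11


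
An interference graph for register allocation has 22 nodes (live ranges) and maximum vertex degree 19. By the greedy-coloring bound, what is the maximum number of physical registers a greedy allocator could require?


Greedy coloring never needs more than (max_degree + 1) colors: when coloring a vertex, at most max_degree neighbors are already colored.
Upper bound = 19 + 1 = 20

20


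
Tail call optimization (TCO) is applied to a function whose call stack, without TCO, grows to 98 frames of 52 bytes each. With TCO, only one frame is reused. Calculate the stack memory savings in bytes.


Without TCO: 98 * 52 = 5096 bytes
With TCO: reuse 1 frame = 52 bytes
Savings = 5096 - 52 = 5044

5044


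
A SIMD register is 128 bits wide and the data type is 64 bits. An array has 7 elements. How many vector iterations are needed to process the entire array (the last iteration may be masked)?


Width = 128 / 64 = 2 elements per vector op
Iterations = ceil(7 / 2) = 4

4


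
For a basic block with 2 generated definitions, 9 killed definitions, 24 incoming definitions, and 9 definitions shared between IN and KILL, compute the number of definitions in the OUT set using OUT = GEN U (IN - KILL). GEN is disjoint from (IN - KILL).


IN - KILL: 24 - 9 = 15 surviving definitions
OUT = GEN + surviving = 2 + 15 = 17

17


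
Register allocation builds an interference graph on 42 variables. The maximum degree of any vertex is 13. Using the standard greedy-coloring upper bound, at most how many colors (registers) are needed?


Greedy coloring never needs more than (max_degree + 1) colors: when coloring a vertex, at most max_degree neighbors are already colored.
Upper bound = 13 + 1 = 14

14


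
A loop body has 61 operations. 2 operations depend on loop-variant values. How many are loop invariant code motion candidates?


Invariant candidates = total - loop-dependent
= 61 - 2 = 59

59


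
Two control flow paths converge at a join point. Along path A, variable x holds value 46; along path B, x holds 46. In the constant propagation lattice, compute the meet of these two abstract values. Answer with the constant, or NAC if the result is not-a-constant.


Meet operation: if both paths give the same constant, result is that constant; if they differ, result is NAC (not-a-constant).
Path A: 46, Path B: 46 -> equal
Result: constant -> 46

46
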